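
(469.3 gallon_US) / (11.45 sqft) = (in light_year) 1 gallon_US = 0.0037854118 m^3, so 469.3 gallon_US = 469.3 * 0.0037854118 = 1.7764938 m^3. 1 sqft = 0.09290304 m^2, so 11.45 sqft = 11.45 * 0.09290304 = 1.0637398 m^2. Combine: 1.7764938 m^3 / 1.0637398 m^2 = 1.6700454 m. 1 light_year = 9.4607305e+15 m, so 1.6700454 m = 1.6700454 / 9.4607305e+15 = 1.7652394e-16 light_year ≈ 1.765e-16 light_year (4 s.f.). Final answer: 1.765e-16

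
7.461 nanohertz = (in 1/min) 4.477e-07. Check: 1 nanohertz = 1e-09 Hz, so 7.461 nanohertz = 7.461 * 1e-09 = 7.461e-09 Hz. 1 1/min = 0.016666667 Hz, so 7.461e-09 Hz = 7.461e-09 / 0.016666667 = 4.4766e-07 1/min ≈ 4.477e-07 1/min (4 s.f.).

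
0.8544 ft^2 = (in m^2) 1 ft^2 = 0.09290304 m^2, so 0.8544 ft^2 = 0.8544 * 0.09290304 = 0.079376357 m^2. Result: 0.079376357 m^2 ≈ 0.07938 m^2 (4 s.f.). Final answer: 0.07938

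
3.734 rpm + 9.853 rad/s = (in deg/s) 1 rpm = 0.10471976 rad/s, so 3.734 rpm = 3.734 * 0.10471976 = 0.39102357 rad/s. 9.853 rad/s is already in rad/s. Sum: 0.39102357 + 9.853 = 10.244024 rad/s. 1 deg/s = 0.017453293 rad/s, so 10.244024 rad/s = 10.244024 / 0.017453293 = 586.93932 deg/s ≈ 586.9 deg/s (4 s.f.). Final answer: 586.9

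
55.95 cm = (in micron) 5.595e+05. Check: 1 cm = 0.01 m, so 55.95 cm = 55.95 * 0.01 = 0.5595 m. 1 micron = 1e-06 m, so 0.5595 m = 0.5595 / 1e-06 = 559500 micron ≈ 5.595e+05 micron (4 s.f.).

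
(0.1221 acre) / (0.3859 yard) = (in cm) 1.4e+05. Check: 1 acre = 4046.8564 m^2, so 0.1221 acre = 0.1221 * 4046.8564 = 494.12117 m^2. 1 yard = 0.9144 m, so 0.3859 yard = 0.3859 * 0.9144 = 0.35286696 m. Combine: 494.12117 m^2 / 0.35286696 m = 1400.3044 m. 1 cm = 0.01 m, so 1400.3044 m = 1400.3044 / 0.01 = 140030.44 cm ≈ 1.4e+05 cm (4 s.f.).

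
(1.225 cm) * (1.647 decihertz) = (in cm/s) 1 cm = 0.01 m, so 1.225 cm = 1.225 * 0.01 = 0.01225 m. 1 decihertz = 0.1 Hz, so 1.647 decihertz = 1.647 * 0.1 = 0.1647 Hz. Combine: 0.01225 m * 0.1647 Hz = 0.002017575 m/s. 1 cm/s = 0.01 m/s, so 0.002017575 m/s = 0.002017575 / 0.01 = 0.2017575 cm/s ≈ 0.2018 cm/s (4 s.f.). Final answer: 0.2018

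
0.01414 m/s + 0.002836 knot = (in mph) 0.03489. Check: 0.01414 m/s is already in m/s. 1 knot = 0.51444444 m/s, so 0.002836 knot = 0.002836 * 0.51444444 = 0.0014589644 m/s. Sum: 0.01414 + 0.0014589644 = 0.015598964 m/s. 1 mph = 0.44704 m/s, so 0.015598964 m/s = 0.015598964 / 0.44704 = 0.03489389 mph ≈ 0.03489 mph (4 s.f.).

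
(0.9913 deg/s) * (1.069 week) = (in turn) 1 deg/s = 0.017453293 rad/s, so 0.9913 deg/s = 0.9913 * 0.017453293 = 0.017301449 rad/s. 1 week = 604800 s, so 1.069 week = 1.069 * 604800 = 646531.2 s. Combine: 0.017301449 rad/s * 646531.2 s = 11185.927 rad. 1 turn = 6.2831853 rad, so 11185.927 rad = 11185.927 / 6.2831853 = 1780.2955 turn ≈ 1780 turn (4 s.f.). Final answer: 1780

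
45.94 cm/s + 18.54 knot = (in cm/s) 999.7. Check: 1 cm/s = 0.01 m/s, so 45.94 cm/s = 45.94 * 0.01 = 0.4594 m/s. 1 knot = 0.51444444 m/s, so 18.54 knot = 18.54 * 0.51444444 = 9.5378 m/s. Sum: 0.4594 + 9.5378 = 9.9972 m/s. 1 cm/s = 0.01 m/s, so 9.9972 m/s = 9.9972 / 0.01 = 999.72 cm/s ≈ 999.7 cm/s (4 s.f.).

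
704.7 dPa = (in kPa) 0.07047. Check: 1 dPa = 0.1 Pa, so 704.7 dPa = 704.7 * 0.1 = 70.47 Pa. 1 kPa = 1000 Pa, so 70.47 Pa = 70.47 / 1000 = 0.07047 kPa.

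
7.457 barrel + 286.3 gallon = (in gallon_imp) 1 barrel = 0.15898729 m^3, so 7.457 barrel = 7.457 * 0.15898729 = 1.1855683 m^3. 1 gallon = 0.0037854118 m^3, so 286.3 gallon = 286.3 * 0.0037854118 = 1.0837634 m^3. Sum: 1.1855683 + 1.0837634 = 2.2693317 m^3. 1 gallon_imp = 0.00454609 m^3, so 2.2693317 m^3 = 2.2693317 / 0.00454609 = 499.18318 gallon_imp ≈ 499.2 gallon_imp (4 s.f.). Final answer: 499.2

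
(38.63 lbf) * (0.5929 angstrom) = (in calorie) 2.435e-09. Check: 1 lbf = 4.4482216 N, so 38.63 lbf = 38.63 * 4.4482216 = 171.8348 N. 1 angstrom = 1e-10 m, so 0.5929 angstrom = 0.5929 * 1e-10 = 5.929e-11 m. Combine: 171.8348 N * 5.929e-11 m = 1.0188085e-08 J. 1 calorie = 4.184 J, so 1.0188085e-08 J = 1.0188085e-08 / 4.184 = 2.4350108e-09 calorie ≈ 2.435e-09 calorie (4 s.f.).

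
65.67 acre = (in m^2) 1 acre = 4046.8564 m^2, so 65.67 acre = 65.67 * 4046.8564 = 265757.06 m^2. Result: 265757.06 m^2 ≈ 2.658e+05 m^2 (4 s.f.). Final answer: 2.658e+05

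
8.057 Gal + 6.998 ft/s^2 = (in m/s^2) 2.214. Check: 1 Gal = 0.01 m/s^2, so 8.057 Gal = 8.057 * 0.01 = 0.08057 m/s^2. 1 ft/s^2 = 0.3048 m/s^2, so 6.998 ft/s^2 = 6.998 * 0.3048 = 2.1329904 m/s^2. Sum: 0.08057 + 2.1329904 = 2.2135604 m/s^2. Result: 2.2135604 m/s^2 ≈ 2.214 m/s^2 (4 s.f.).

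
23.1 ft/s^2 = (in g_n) 0.718. Check: 1 ft/s^2 = 0.3048 m/s^2, so 23.1 ft/s^2 = 23.1 * 0.3048 = 7.04088 m/s^2. 1 g_n = 9.80665 m/s^2, so 7.04088 m/s^2 = 7.04088 / 9.80665 = 0.71796995 g_n ≈ 0.718 g_n (4 s.f.).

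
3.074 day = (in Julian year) 0.008416. Check: 1 day = 86400 s, so 3.074 day = 3.074 * 86400 = 265593.6 s. 1 Julian year = 31557600 s, so 265593.6 s = 265593.6 / 31557600 = 0.0084161533 Julian year ≈ 0.008416 Julian year (4 s.f.).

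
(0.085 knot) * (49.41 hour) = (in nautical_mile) 4.2. Check: 1 knot = 0.51444444 m/s, so 0.085 knot = 0.085 * 0.51444444 = 0.043727778 m/s. 1 hour = 3600 s, so 49.41 hour = 49.41 * 3600 = 177876 s. Combine: 0.043727778 m/s * 177876 s = 7778.1222 m. 1 nautical_mile = 1852 m, so 7778.1222 m = 7778.1222 / 1852 = 4.19985 nautical_mile ≈ 4.2 nautical_mile (4 s.f.).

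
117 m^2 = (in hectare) 0.0117. Check: 1 hectare = 10000 m^2, so 117 m^2 = 117 / 10000 = 0.0117 hectare.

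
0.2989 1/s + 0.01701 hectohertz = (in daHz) 0.2. Check: 0.2989 1/s = 0.2989 Hz. 1 hectohertz = 100 Hz, so 0.01701 hectohertz = 0.01701 * 100 = 1.701 Hz. Sum: 0.2989 + 1.701 = 1.9999 Hz. 1 daHz = 10 Hz, so 1.9999 Hz = 1.9999 / 10 = 0.19999 daHz ≈ 0.2 daHz (4 s.f.).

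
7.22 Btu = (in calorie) 1 Btu = 1055.0559 J, so 7.22 Btu = 7.22 * 1055.0559 = 7617.5033 J. 1 calorie = 4.184 J, so 7617.5033 J = 7617.5033 / 4.184 = 1820.627 calorie ≈ 1821 calorie (4 s.f.). Final answer: 1821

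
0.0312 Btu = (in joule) 32.92. Check: 1 Btu = 1055.0559 J, so 0.0312 Btu = 0.0312 * 1055.0559 = 32.917743 J. 32.917743 J = 32.917743 joule ≈ 32.92 joule (4 s.f.).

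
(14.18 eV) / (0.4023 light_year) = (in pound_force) 1.342e-34. Check: 1 eV = 1.6021766e-19 J, so 14.18 eV = 14.18 * 1.6021766e-19 = 2.2718865e-18 J. 1 light_year = 9.4607305e+15 m, so 0.4023 light_year = 0.4023 * 9.4607305e+15 = 3.8060519e+15 m. Combine: 2.2718865e-18 J / 3.8060519e+15 m = 5.9691422e-34 N. 1 pound_force = 4.4482216 N, so 5.9691422e-34 N = 5.9691422e-34 / 4.4482216 = 1.3419165e-34 pound_force ≈ 1.342e-34 pound_force (4 s.f.).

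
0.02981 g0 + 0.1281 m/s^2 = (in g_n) 0.04287. Check: 1 g0 = 9.80665 m/s^2, so 0.02981 g0 = 0.02981 * 9.80665 = 0.29233624 m/s^2. 0.1281 m/s^2 is already in m/s^2. Sum: 0.29233624 + 0.1281 = 0.42043624 m/s^2. 1 g_n = 9.80665 m/s^2, so 0.42043624 m/s^2 = 0.42043624 / 9.80665 = 0.042872565 g_n ≈ 0.04287 g_n (4 s.f.).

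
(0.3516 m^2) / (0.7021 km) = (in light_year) 0.3516 m^2 is already in m^2. 1 km = 1000 m, so 0.7021 km = 0.7021 * 1000 = 702.1 m. Combine: 0.3516 m^2 / 702.1 m = 0.00050078336 m. 1 light_year = 9.4607305e+15 m, so 0.00050078336 m = 0.00050078336 / 9.4607305e+15 = 5.2932843e-20 light_year ≈ 5.293e-20 light_year (4 s.f.). Final answer: 5.293e-20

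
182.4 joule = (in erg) 182.4 joule = 182.4 J. 1 erg = 1e-07 J, so 182.4 J = 182.4 / 1e-07 = 1.824e+09 erg. Final answer: 1.824e+09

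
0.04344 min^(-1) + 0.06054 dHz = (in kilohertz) 6.778e-06. Check: 1 min^(-1) = 0.016666667 Hz, so 0.04344 min^(-1) = 0.04344 * 0.016666667 = 0.000724 Hz. 1 dHz = 0.1 Hz, so 0.06054 dHz = 0.06054 * 0.1 = 0.006054 Hz. Sum: 0.000724 + 0.006054 = 0.006778 Hz. 1 kilohertz = 1000 Hz, so 0.006778 Hz = 0.006778 / 1000 = 6.778e-06 kilohertz.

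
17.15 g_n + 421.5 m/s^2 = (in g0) 60.13. Check: 1 g_n = 9.80665 m/s^2, so 17.15 g_n = 17.15 * 9.80665 = 168.18405 m/s^2. 421.5 m/s^2 is already in m/s^2. Sum: 168.18405 + 421.5 = 589.68405 m/s^2. 1 g0 = 9.80665 m/s^2, so 589.68405 m/s^2 = 589.68405 / 9.80665 = 60.131038 g0 ≈ 60.13 g0 (4 s.f.).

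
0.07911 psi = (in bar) 1 psi = 6894.7573 Pa, so 0.07911 psi = 0.07911 * 6894.7573 = 545.44425 Pa. 1 bar = 100000 Pa, so 545.44425 Pa = 545.44425 / 100000 = 0.0054544425 bar ≈ 0.005454 bar (4 s.f.). Final answer: 0.005454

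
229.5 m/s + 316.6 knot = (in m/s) 229.5 m/s is already in m/s. 1 knot = 0.51444444 m/s, so 316.6 knot = 316.6 * 0.51444444 = 162.87311 m/s. Sum: 229.5 + 162.87311 = 392.37311 m/s. Result: 392.37311 m/s ≈ 392.4 m/s (4 s.f.). Final answer: 392.4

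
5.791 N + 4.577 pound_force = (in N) 26.15. Check: 5.791 N is already in N. 1 pound_force = 4.4482216 N, so 4.577 pound_force = 4.577 * 4.4482216 = 20.35951 N. Sum: 5.791 + 20.35951 = 26.15051 N. Result: 26.15051 N ≈ 26.15 N (4 s.f.).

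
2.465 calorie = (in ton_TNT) 2.465e-09. Check: 1 calorie = 4.184 J, so 2.465 calorie = 2.465 * 4.184 = 10.31356 J. 1 ton_TNT = 4.184e+09 J, so 10.31356 J = 10.31356 / 4.184e+09 = 2.465e-09 ton_TNT.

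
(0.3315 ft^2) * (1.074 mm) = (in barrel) 1 ft^2 = 0.09290304 m^2, so 0.3315 ft^2 = 0.3315 * 0.09290304 = 0.030797358 m^2. 1 mm = 0.001 m, so 1.074 mm = 1.074 * 0.001 = 0.001074 m. Combine: 0.030797358 m^2 * 0.001074 m = 3.3076362e-05 m^3. 1 barrel = 0.15898729 m^3, so 3.3076362e-05 m^3 = 3.3076362e-05 / 0.15898729 = 0.00020804406 barrel ≈ 0.000208 barrel (4 s.f.). Final answer: 0.000208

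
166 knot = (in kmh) 307.4. Check: 1 knot = 0.51444444 m/s, so 166 knot = 166 * 0.51444444 = 85.397778 m/s. 1 kmh = 0.27777778 m/s, so 85.397778 m/s = 85.397778 / 0.27777778 = 307.432 kmh ≈ 307.4 kmh (4 s.f.).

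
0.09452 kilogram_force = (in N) 0.9269. Check: 1 kilogram_force = 9.80665 N, so 0.09452 kilogram_force = 0.09452 * 9.80665 = 0.92692456 N. Result: 0.92692456 N ≈ 0.9269 N (4 s.f.).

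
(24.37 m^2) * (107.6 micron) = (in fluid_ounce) 24.37 m^2 is already in m^2. 1 micron = 1e-06 m, so 107.6 micron = 107.6 * 1e-06 = 0.0001076 m. Combine: 24.37 m^2 * 0.0001076 m = 0.002622212 m^3. 1 fluid_ounce = 2.957353e-05 m^3, so 0.002622212 m^3 = 0.002622212 / 2.957353e-05 = 88.667536 fluid_ounce ≈ 88.67 fluid_ounce (4 s.f.). Final answer: 88.67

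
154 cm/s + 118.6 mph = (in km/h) 1 cm/s = 0.01 m/s, so 154 cm/s = 154 * 0.01 = 1.54 m/s. 1 mph = 0.44704 m/s, so 118.6 mph = 118.6 * 0.44704 = 53.018944 m/s. Sum: 1.54 + 53.018944 = 54.558944 m/s. 1 km/h = 0.27777778 m/s, so 54.558944 m/s = 54.558944 / 0.27777778 = 196.4122 km/h ≈ 196.4 km/h (4 s.f.). Final answer: 196.4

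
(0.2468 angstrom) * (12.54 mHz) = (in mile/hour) 1 angstrom = 1e-10 m, so 0.2468 angstrom = 0.2468 * 1e-10 = 2.468e-11 m. 1 mHz = 0.001 Hz, so 12.54 mHz = 12.54 * 0.001 = 0.01254 Hz. Combine: 2.468e-11 m * 0.01254 Hz = 3.094872e-13 m/s. 1 mile/hour = 0.44704 m/s, so 3.094872e-13 m/s = 3.094872e-13 / 0.44704 = 6.9230315e-13 mile/hour ≈ 6.923e-13 mile/hour (4 s.f.). Final answer: 6.923e-13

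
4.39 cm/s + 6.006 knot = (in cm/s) 313.4. Check: 1 cm/s = 0.01 m/s, so 4.39 cm/s = 4.39 * 0.01 = 0.0439 m/s. 1 knot = 0.51444444 m/s, so 6.006 knot = 6.006 * 0.51444444 = 3.0897533 m/s. Sum: 0.0439 + 3.0897533 = 3.1336533 m/s. 1 cm/s = 0.01 m/s, so 3.1336533 m/s = 3.1336533 / 0.01 = 313.36533 cm/s ≈ 313.4 cm/s (4 s.f.).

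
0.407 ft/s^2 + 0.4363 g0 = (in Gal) 440.3. Check: 1 ft/s^2 = 0.3048 m/s^2, so 0.407 ft/s^2 = 0.407 * 0.3048 = 0.1240536 m/s^2. 1 g0 = 9.80665 m/s^2, so 0.4363 g0 = 0.4363 * 9.80665 = 4.2786414 m/s^2. Sum: 0.1240536 + 4.2786414 = 4.402695 m/s^2. 1 Gal = 0.01 m/s^2, so 4.402695 m/s^2 = 4.402695 / 0.01 = 440.2695 Gal ≈ 440.3 Gal (4 s.f.).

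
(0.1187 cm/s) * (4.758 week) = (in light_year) 3.61e-13. Check: 1 cm/s = 0.01 m/s, so 0.1187 cm/s = 0.1187 * 0.01 = 0.001187 m/s. 1 week = 604800 s, so 4.758 week = 4.758 * 604800 = 2877638.4 s. Combine: 0.001187 m/s * 2877638.4 s = 3415.7568 m. 1 light_year = 9.4607305e+15 m, so 3415.7568 m = 3415.7568 / 9.4607305e+15 = 3.6104578e-13 light_year ≈ 3.61e-13 light_year (4 s.f.).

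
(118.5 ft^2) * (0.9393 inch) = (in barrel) 1 ft^2 = 0.09290304 m^2, so 118.5 ft^2 = 118.5 * 0.09290304 = 11.00901 m^2. 1 inch = 0.0254 m, so 0.9393 inch = 0.9393 * 0.0254 = 0.02385822 m. Combine: 11.00901 m^2 * 0.02385822 m = 0.26265539 m^3. 1 barrel = 0.15898729 m^3, so 0.26265539 m^3 = 0.26265539 / 0.15898729 = 1.6520527 barrel ≈ 1.652 barrel (4 s.f.). Final answer: 1.652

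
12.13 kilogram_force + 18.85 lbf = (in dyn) 1 kilogram_force = 9.80665 N, so 12.13 kilogram_force = 12.13 * 9.80665 = 118.95466 N. 1 lbf = 4.4482216 N, so 18.85 lbf = 18.85 * 4.4482216 = 83.848977 N. Sum: 118.95466 + 83.848977 = 202.80364 N. 1 dyn = 1e-05 N, so 202.80364 N = 202.80364 / 1e-05 = 20280364 dyn ≈ 2.028e+07 dyn (4 s.f.). Final answer: 2.028e+07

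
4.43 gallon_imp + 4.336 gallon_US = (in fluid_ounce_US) 1236. Check: 1 gallon_imp = 0.00454609 m^3, so 4.43 gallon_imp = 4.43 * 0.00454609 = 0.020139179 m^3. 1 gallon_US = 0.0037854118 m^3, so 4.336 gallon_US = 4.336 * 0.0037854118 = 0.016413545 m^3. Sum: 0.020139179 + 0.016413545 = 0.036552724 m^3. 1 fluid_ounce_US = 2.957353e-05 m^3, so 0.036552724 m^3 = 0.036552724 / 2.957353e-05 = 1235.9946 fluid_ounce_US ≈ 1236 fluid_ounce_US (4 s.f.).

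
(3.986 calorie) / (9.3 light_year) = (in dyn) 1.895e-11. Check: 1 calorie = 4.184 J, so 3.986 calorie = 3.986 * 4.184 = 16.677424 J. 1 light_year = 9.4607305e+15 m, so 9.3 light_year = 9.3 * 9.4607305e+15 = 8.7984793e+16 m. Combine: 16.677424 J / 8.7984793e+16 m = 1.8954894e-16 N. 1 dyn = 1e-05 N, so 1.8954894e-16 N = 1.8954894e-16 / 1e-05 = 1.8954894e-11 dyn ≈ 1.895e-11 dyn (4 s.f.).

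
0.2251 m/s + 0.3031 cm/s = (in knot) 0.2251 m/s is already in m/s. 1 cm/s = 0.01 m/s, so 0.3031 cm/s = 0.3031 * 0.01 = 0.003031 m/s. Sum: 0.2251 + 0.003031 = 0.228131 m/s. 1 knot = 0.51444444 m/s, so 0.228131 m/s = 0.228131 / 0.51444444 = 0.44345119 knot ≈ 0.4435 knot (4 s.f.). Final answer: 0.4435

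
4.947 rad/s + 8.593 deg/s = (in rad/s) 4.947 rad/s is already in rad/s. 1 deg/s = 0.017453293 rad/s, so 8.593 deg/s = 8.593 * 0.017453293 = 0.14997614 rad/s. Sum: 4.947 + 0.14997614 = 5.0969761 rad/s. Result: 5.0969761 rad/s ≈ 5.097 rad/s (4 s.f.). Final answer: 5.097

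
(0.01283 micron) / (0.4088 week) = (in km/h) 1 micron = 1e-06 m, so 0.01283 micron = 0.01283 * 1e-06 = 1.283e-08 m. 1 week = 604800 s, so 0.4088 week = 0.4088 * 604800 = 247242.24 s. Combine: 1.283e-08 m / 247242.24 s = 5.1892427e-14 m/s. 1 km/h = 0.27777778 m/s, so 5.1892427e-14 m/s = 5.1892427e-14 / 0.27777778 = 1.8681274e-13 km/h ≈ 1.868e-13 km/h (4 s.f.). Final answer: 1.868e-13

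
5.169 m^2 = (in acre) 0.001277. Check: 1 acre = 4046.8564 m^2, so 5.169 m^2 = 5.169 / 4046.8564 = 0.0012772877 acre ≈ 0.001277 acre (4 s.f.).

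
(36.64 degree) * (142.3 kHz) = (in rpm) 1 degree = 0.017453293 rad, so 36.64 degree = 36.64 * 0.017453293 = 0.63948864 rad. 1 kHz = 1000 Hz, so 142.3 kHz = 142.3 * 1000 = 142300 Hz. Combine: 0.63948864 rad * 142300 Hz = 90999.233 rad/s. 1 rpm = 0.10471976 rad/s, so 90999.233 rad/s = 90999.233 / 0.10471976 = 868978.67 rpm ≈ 8.69e+05 rpm (4 s.f.). Final answer: 8.69e+05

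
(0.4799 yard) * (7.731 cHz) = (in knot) 0.06595. Check: 1 yard = 0.9144 m, so 0.4799 yard = 0.4799 * 0.9144 = 0.43882056 m. 1 cHz = 0.01 Hz, so 7.731 cHz = 7.731 * 0.01 = 0.07731 Hz. Combine: 0.43882056 m * 0.07731 Hz = 0.033925217 m/s. 1 knot = 0.51444444 m/s, so 0.033925217 m/s = 0.033925217 / 0.51444444 = 0.065945347 knot ≈ 0.06595 knot (4 s.f.).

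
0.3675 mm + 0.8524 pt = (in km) 1 mm = 0.001 m, so 0.3675 mm = 0.3675 * 0.001 = 0.0003675 m. 1 pt = 0.00035277778 m, so 0.8524 pt = 0.8524 * 0.00035277778 = 0.00030070778 m. Sum: 0.0003675 + 0.00030070778 = 0.00066820778 m. 1 km = 1000 m, so 0.00066820778 m = 0.00066820778 / 1000 = 6.6820778e-07 km ≈ 6.682e-07 km (4 s.f.). Final answer: 6.682e-07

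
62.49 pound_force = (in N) 278. Check: 1 pound_force = 4.4482216 N, so 62.49 pound_force = 62.49 * 4.4482216 = 277.96937 N. Result: 277.96937 N ≈ 278 N (4 s.f.).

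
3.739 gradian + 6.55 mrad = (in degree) 3.74. Check: 1 gradian = 0.015707963 rad, so 3.739 gradian = 3.739 * 0.015707963 = 0.058732075 rad. 1 mrad = 0.001 rad, so 6.55 mrad = 6.55 * 0.001 = 0.00655 rad. Sum: 0.058732075 + 0.00655 = 0.065282075 rad. 1 degree = 0.017453293 rad, so 0.065282075 rad = 0.065282075 / 0.017453293 = 3.7403874 degree ≈ 3.74 degree (4 s.f.).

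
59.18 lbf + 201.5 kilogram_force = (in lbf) 1 lbf = 4.4482216 N, so 59.18 lbf = 59.18 * 4.4482216 = 263.24576 N. 1 kilogram_force = 9.80665 N, so 201.5 kilogram_force = 201.5 * 9.80665 = 1976.04 N. Sum: 263.24576 + 1976.04 = 2239.2857 N. 1 lbf = 4.4482216 N, so 2239.2857 N = 2239.2857 / 4.4482216 = 503.41146 lbf ≈ 503.4 lbf (4 s.f.). Final answer: 503.4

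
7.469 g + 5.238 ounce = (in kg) 1 g = 0.001 kg, so 7.469 g = 7.469 * 0.001 = 0.007469 kg. 1 ounce = 0.028349523 kg, so 5.238 ounce = 5.238 * 0.028349523 = 0.1484948 kg. Sum: 0.007469 + 0.1484948 = 0.1559638 kg. Result: 0.1559638 kg ≈ 0.156 kg (4 s.f.). Final answer: 0.156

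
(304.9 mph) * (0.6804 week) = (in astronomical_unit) 1 mph = 0.44704 m/s, so 304.9 mph = 304.9 * 0.44704 = 136.3025 m/s. 1 week = 604800 s, so 0.6804 week = 0.6804 * 604800 = 411505.92 s. Combine: 136.3025 m/s * 411505.92 s = 56089284 m. 1 astronomical_unit = 1.4959787e+11 m, so 56089284 m = 56089284 / 1.4959787e+11 = 0.00037493371 astronomical_unit ≈ 0.0003749 astronomical_unit (4 s.f.). Final answer: 0.0003749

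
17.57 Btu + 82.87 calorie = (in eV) 1.179e+23. Check: 1 Btu = 1055.0559 J, so 17.57 Btu = 17.57 * 1055.0559 = 18537.331 J. 1 calorie = 4.184 J, so 82.87 calorie = 82.87 * 4.184 = 346.72808 J. Sum: 18537.331 + 346.72808 = 18884.059 J. 1 eV = 1.6021766e-19 J, so 18884.059 J = 18884.059 / 1.6021766e-19 = 1.1786503e+23 eV ≈ 1.179e+23 eV (4 s.f.).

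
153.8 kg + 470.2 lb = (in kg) 367.1. Check: 153.8 kg is already in kg. 1 lb = 0.45359237 kg, so 470.2 lb = 470.2 * 0.45359237 = 213.27913 kg. Sum: 153.8 + 213.27913 = 367.07913 kg. Result: 367.07913 kg ≈ 367.1 kg (4 s.f.).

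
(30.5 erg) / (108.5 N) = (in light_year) 2.971e-24. Check: 1 erg = 1e-07 J, so 30.5 erg = 30.5 * 1e-07 = 3.05e-06 J. 108.5 N is already in N. Combine: 3.05e-06 J / 108.5 N = 2.8110599e-08 m. 1 light_year = 9.4607305e+15 m, so 2.8110599e-08 m = 2.8110599e-08 / 9.4607305e+15 = 2.9712927e-24 light_year ≈ 2.971e-24 light_year (4 s.f.).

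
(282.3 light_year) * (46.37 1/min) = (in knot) 4.012e+18. Check: 1 light_year = 9.4607305e+15 m, so 282.3 light_year = 282.3 * 9.4607305e+15 = 2.6707642e+18 m. 1 1/min = 0.016666667 Hz, so 46.37 1/min = 46.37 * 0.016666667 = 0.77283333 Hz. Combine: 2.6707642e+18 m * 0.77283333 Hz = 2.0640556e+18 m/s. 1 knot = 0.51444444 m/s, so 2.0640556e+18 m/s = 2.0640556e+18 / 0.51444444 = 4.0122031e+18 knot ≈ 4.012e+18 knot (4 s.f.).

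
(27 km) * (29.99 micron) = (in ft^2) 1 km = 1000 m, so 27 km = 27 * 1000 = 27000 m. 1 micron = 1e-06 m, so 29.99 micron = 29.99 * 1e-06 = 2.999e-05 m. Combine: 27000 m * 2.999e-05 m = 0.80973 m^2. 1 ft^2 = 0.09290304 m^2, so 0.80973 m^2 = 0.80973 / 0.09290304 = 8.7158612 ft^2 ≈ 8.716 ft^2 (4 s.f.). Final answer: 8.716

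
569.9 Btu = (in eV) 3.753e+24. Check: 1 Btu = 1055.0559 J, so 569.9 Btu = 569.9 * 1055.0559 = 601276.33 J. 1 eV = 1.6021766e-19 J, so 601276.33 J = 601276.33 / 1.6021766e-19 = 3.7528717e+24 eV ≈ 3.753e+24 eV (4 s.f.).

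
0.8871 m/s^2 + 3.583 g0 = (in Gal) 3602. Check: 0.8871 m/s^2 is already in m/s^2. 1 g0 = 9.80665 m/s^2, so 3.583 g0 = 3.583 * 9.80665 = 35.137227 m/s^2. Sum: 0.8871 + 35.137227 = 36.024327 m/s^2. 1 Gal = 0.01 m/s^2, so 36.024327 m/s^2 = 36.024327 / 0.01 = 3602.4327 Gal ≈ 3602 Gal (4 s.f.).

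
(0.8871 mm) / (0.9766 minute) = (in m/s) 1 mm = 0.001 m, so 0.8871 mm = 0.8871 * 0.001 = 0.0008871 m. 1 minute = 60 s, so 0.9766 minute = 0.9766 * 60 = 58.596 s. Combine: 0.0008871 m / 58.596 s = 1.5139259e-05 m/s. Result: 1.5139259e-05 m/s ≈ 1.514e-05 m/s (4 s.f.). Final answer: 1.514e-05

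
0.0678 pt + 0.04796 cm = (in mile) 1 pt = 0.00035277778 m, so 0.0678 pt = 0.0678 * 0.00035277778 = 2.3918333e-05 m. 1 cm = 0.01 m, so 0.04796 cm = 0.04796 * 0.01 = 0.0004796 m. Sum: 2.3918333e-05 + 0.0004796 = 0.00050351833 m. 1 mile = 1609.344 m, so 0.00050351833 m = 0.00050351833 / 1609.344 = 3.1287179e-07 mile ≈ 3.129e-07 mile (4 s.f.). Final answer: 3.129e-07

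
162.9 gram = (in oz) 5.746. Check: 1 gram = 0.001 kg, so 162.9 gram = 162.9 * 0.001 = 0.1629 kg. 1 oz = 0.028349523 kg, so 0.1629 kg = 0.1629 / 0.028349523 = 5.7461284 oz ≈ 5.746 oz (4 s.f.).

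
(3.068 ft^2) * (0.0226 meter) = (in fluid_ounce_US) 217.8. Check: 1 ft^2 = 0.09290304 m^2, so 3.068 ft^2 = 3.068 * 0.09290304 = 0.28502653 m^2. 0.0226 meter = 0.0226 m. Combine: 0.28502653 m^2 * 0.0226 m = 0.0064415995 m^3. 1 fluid_ounce_US = 2.957353e-05 m^3, so 0.0064415995 m^3 = 0.0064415995 / 2.957353e-05 = 217.81639 fluid_ounce_US ≈ 217.8 fluid_ounce_US (4 s.f.).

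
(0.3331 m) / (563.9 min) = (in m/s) 0.3331 m is already in m. 1 min = 60 s, so 563.9 min = 563.9 * 60 = 33834 s. Combine: 0.3331 m / 33834 s = 9.8451262e-06 m/s. Result: 9.8451262e-06 m/s ≈ 9.845e-06 m/s (4 s.f.). Final answer: 9.845e-06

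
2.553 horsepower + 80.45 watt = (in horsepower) 2.661. Check: 1 horsepower = 745.69987 W, so 2.553 horsepower = 2.553 * 745.69987 = 1903.7718 W. 80.45 watt = 80.45 W. Sum: 1903.7718 + 80.45 = 1984.2218 W. 1 horsepower = 745.69987 W, so 1984.2218 W = 1984.2218 / 745.69987 = 2.6608852 horsepower ≈ 2.661 horsepower (4 s.f.).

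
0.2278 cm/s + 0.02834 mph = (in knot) 1 cm/s = 0.01 m/s, so 0.2278 cm/s = 0.2278 * 0.01 = 0.002278 m/s. 1 mph = 0.44704 m/s, so 0.02834 mph = 0.02834 * 0.44704 = 0.012669114 m/s. Sum: 0.002278 + 0.012669114 = 0.014947114 m/s. 1 knot = 0.51444444 m/s, so 0.014947114 m/s = 0.014947114 / 0.51444444 = 0.029054864 knot ≈ 0.02905 knot (4 s.f.). Final answer: 0.02905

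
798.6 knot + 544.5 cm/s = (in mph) 931.2. Check: 1 knot = 0.51444444 m/s, so 798.6 knot = 798.6 * 0.51444444 = 410.83533 m/s. 1 cm/s = 0.01 m/s, so 544.5 cm/s = 544.5 * 0.01 = 5.445 m/s. Sum: 410.83533 + 5.445 = 416.28033 m/s. 1 mph = 0.44704 m/s, so 416.28033 m/s = 416.28033 / 0.44704 = 931.19259 mph ≈ 931.2 mph (4 s.f.).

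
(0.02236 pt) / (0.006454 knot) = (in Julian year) 7.528e-11. Check: 1 pt = 0.00035277778 m, so 0.02236 pt = 0.02236 * 0.00035277778 = 7.8881111e-06 m. 1 knot = 0.51444444 m/s, so 0.006454 knot = 0.006454 * 0.51444444 = 0.0033202244 m/s. Combine: 7.8881111e-06 m / 0.0033202244 m/s = 0.0023757765 s. 1 Julian year = 31557600 s, so 0.0023757765 s = 0.0023757765 / 31557600 = 7.5283813e-11 Julian year ≈ 7.528e-11 Julian year (4 s.f.).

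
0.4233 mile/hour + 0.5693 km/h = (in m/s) 0.3474. Check: 1 mile/hour = 0.44704 m/s, so 0.4233 mile/hour = 0.4233 * 0.44704 = 0.18923203 m/s. 1 km/h = 0.27777778 m/s, so 0.5693 km/h = 0.5693 * 0.27777778 = 0.15813889 m/s. Sum: 0.18923203 + 0.15813889 = 0.34737092 m/s. Result: 0.34737092 m/s ≈ 0.3474 m/s (4 s.f.).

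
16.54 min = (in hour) 0.2757. Check: 1 min = 60 s, so 16.54 min = 16.54 * 60 = 992.4 s. 1 hour = 3600 s, so 992.4 s = 992.4 / 3600 = 0.27566667 hour ≈ 0.2757 hour (4 s.f.).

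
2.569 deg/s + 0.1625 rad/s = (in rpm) 1 deg/s = 0.017453293 rad/s, so 2.569 deg/s = 2.569 * 0.017453293 = 0.044837508 rad/s. 0.1625 rad/s is already in rad/s. Sum: 0.044837508 + 0.1625 = 0.20733751 rad/s. 1 rpm = 0.10471976 rad/s, so 0.20733751 rad/s = 0.20733751 / 0.10471976 = 1.9799274 rpm ≈ 1.98 rpm (4 s.f.). Final answer: 1.98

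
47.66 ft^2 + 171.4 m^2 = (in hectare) 0.01758. Check: 1 ft^2 = 0.09290304 m^2, so 47.66 ft^2 = 47.66 * 0.09290304 = 4.4277589 m^2. 171.4 m^2 is already in m^2. Sum: 4.4277589 + 171.4 = 175.82776 m^2. 1 hectare = 10000 m^2, so 175.82776 m^2 = 175.82776 / 10000 = 0.017582776 hectare ≈ 0.01758 hectare (4 s.f.).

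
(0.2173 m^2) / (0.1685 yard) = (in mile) 0.0008763. Check: 0.2173 m^2 is already in m^2. 1 yard = 0.9144 m, so 0.1685 yard = 0.1685 * 0.9144 = 0.1540764 m. Combine: 0.2173 m^2 / 0.1540764 m = 1.4103393 m. 1 mile = 1609.344 m, so 1.4103393 m = 1.4103393 / 1609.344 = 0.0008763442 mile ≈ 0.0008763 mile (4 s.f.).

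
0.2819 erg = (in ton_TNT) 1 erg = 1e-07 J, so 0.2819 erg = 0.2819 * 1e-07 = 2.819e-08 J. 1 ton_TNT = 4.184e+09 J, so 2.819e-08 J = 2.819e-08 / 4.184e+09 = 6.7375717e-18 ton_TNT ≈ 6.738e-18 ton_TNT (4 s.f.). Final answer: 6.738e-18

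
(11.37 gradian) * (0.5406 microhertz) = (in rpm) 9.22e-07. Check: 1 gradian = 0.015707963 rad, so 11.37 gradian = 11.37 * 0.015707963 = 0.17859954 rad. 1 microhertz = 1e-06 Hz, so 0.5406 microhertz = 0.5406 * 1e-06 = 5.406e-07 Hz. Combine: 0.17859954 rad * 5.406e-07 Hz = 9.6550913e-08 rad/s. 1 rpm = 0.10471976 rad/s, so 9.6550913e-08 rad/s = 9.6550913e-08 / 0.10471976 = 9.219933e-07 rpm ≈ 9.22e-07 rpm (4 s.f.).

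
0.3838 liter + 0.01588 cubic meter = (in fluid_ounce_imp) 1 liter = 0.001 m^3, so 0.3838 liter = 0.3838 * 0.001 = 0.0003838 m^3. 0.01588 cubic meter = 0.01588 m^3. Sum: 0.0003838 + 0.01588 = 0.0162638 m^3. 1 fluid_ounce_imp = 2.8413063e-05 m^3, so 0.0162638 m^3 = 0.0162638 / 2.8413063e-05 = 572.40574 fluid_ounce_imp ≈ 572.4 fluid_ounce_imp (4 s.f.). Final answer: 572.4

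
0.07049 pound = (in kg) 0.03197. Check: 1 pound = 0.45359237 kg, so 0.07049 pound = 0.07049 * 0.45359237 = 0.031973726 kg. Result: 0.031973726 kg ≈ 0.03197 kg (4 s.f.).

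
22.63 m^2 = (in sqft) 243.6. Check: 1 sqft = 0.09290304 m^2, so 22.63 m^2 = 22.63 / 0.09290304 = 243.58729 sqft ≈ 243.6 sqft (4 s.f.).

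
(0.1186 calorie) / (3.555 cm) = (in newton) 13.96. Check: 1 calorie = 4.184 J, so 0.1186 calorie = 0.1186 * 4.184 = 0.4962224 J. 1 cm = 0.01 m, so 3.555 cm = 3.555 * 0.01 = 0.03555 m. Combine: 0.4962224 J / 0.03555 m = 13.958436 N. 13.958436 N = 13.958436 newton ≈ 13.96 newton (4 s.f.).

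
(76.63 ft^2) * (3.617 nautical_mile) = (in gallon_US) 1.26e+07. Check: 1 ft^2 = 0.09290304 m^2, so 76.63 ft^2 = 76.63 * 0.09290304 = 7.11916 m^2. 1 nautical_mile = 1852 m, so 3.617 nautical_mile = 3.617 * 1852 = 6698.684 m. Combine: 7.11916 m^2 * 6698.684 m = 47689.003 m^3. 1 gallon_US = 0.0037854118 m^3, so 47689.003 m^3 = 47689.003 / 0.0037854118 = 12598102 gallon_US ≈ 1.26e+07 gallon_US (4 s.f.).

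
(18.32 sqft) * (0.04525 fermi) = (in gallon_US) 2.035e-14. Check: 1 sqft = 0.09290304 m^2, so 18.32 sqft = 18.32 * 0.09290304 = 1.7019837 m^2. 1 fermi = 1e-15 m, so 0.04525 fermi = 0.04525 * 1e-15 = 4.525e-17 m. Combine: 1.7019837 m^2 * 4.525e-17 m = 7.7014762e-17 m^3. 1 gallon_US = 0.0037854118 m^3, so 7.7014762e-17 m^3 = 7.7014762e-17 / 0.0037854118 = 2.0345148e-14 gallon_US ≈ 2.035e-14 gallon_US (4 s.f.).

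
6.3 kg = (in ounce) 1 ounce = 0.028349523 kg, so 6.3 kg = 6.3 / 0.028349523 = 222.22596 ounce ≈ 222.2 ounce (4 s.f.). Final answer: 222.2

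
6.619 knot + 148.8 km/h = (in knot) 1 knot = 0.51444444 m/s, so 6.619 knot = 6.619 * 0.51444444 = 3.4051078 m/s. 1 km/h = 0.27777778 m/s, so 148.8 km/h = 148.8 * 0.27777778 = 41.333333 m/s. Sum: 3.4051078 + 41.333333 = 44.738441 m/s. 1 knot = 0.51444444 m/s, so 44.738441 m/s = 44.738441 / 0.51444444 = 86.964572 knot ≈ 86.96 knot (4 s.f.). Final answer: 86.96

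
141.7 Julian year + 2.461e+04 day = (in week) 1 Julian year = 31557600 s, so 141.7 Julian year = 141.7 * 31557600 = 4.4717119e+09 s. 1 day = 86400 s, so 2.461e+04 day = 2.461e+04 * 86400 = 2.126304e+09 s. Sum: 4.4717119e+09 + 2.126304e+09 = 6.5980159e+09 s. 1 week = 604800 s, so 6.5980159e+09 s = 6.5980159e+09 / 604800 = 10909.418 week ≈ 1.091e+04 week (4 s.f.). Final answer: 1.091e+04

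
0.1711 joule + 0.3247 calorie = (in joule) 1.53. Check: 0.1711 joule = 0.1711 J. 1 calorie = 4.184 J, so 0.3247 calorie = 0.3247 * 4.184 = 1.3585448 J. Sum: 0.1711 + 1.3585448 = 1.5296448 J. 1.5296448 J = 1.5296448 joule ≈ 1.53 joule (4 s.f.).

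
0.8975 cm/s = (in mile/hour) 1 cm/s = 0.01 m/s, so 0.8975 cm/s = 0.8975 * 0.01 = 0.008975 m/s. 1 mile/hour = 0.44704 m/s, so 0.008975 m/s = 0.008975 / 0.44704 = 0.020076503 mile/hour ≈ 0.02008 mile/hour (4 s.f.). Final answer: 0.02008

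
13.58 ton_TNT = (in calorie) 1 ton_TNT = 4.184e+09 J, so 13.58 ton_TNT = 13.58 * 4.184e+09 = 5.681872e+10 J. 1 calorie = 4.184 J, so 5.681872e+10 J = 5.681872e+10 / 4.184 = 1.358e+10 calorie. Final answer: 1.358e+10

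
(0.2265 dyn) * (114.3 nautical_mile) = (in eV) 2.993e+18. Check: 1 dyn = 1e-05 N, so 0.2265 dyn = 0.2265 * 1e-05 = 2.265e-06 N. 1 nautical_mile = 1852 m, so 114.3 nautical_mile = 114.3 * 1852 = 211683.6 m. Combine: 2.265e-06 N * 211683.6 m = 0.47946335 J. 1 eV = 1.6021766e-19 J, so 0.47946335 J = 0.47946335 / 1.6021766e-19 = 2.9925749e+18 eV ≈ 2.993e+18 eV (4 s.f.).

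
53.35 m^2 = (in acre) 0.01318. Check: 1 acre = 4046.8564 m^2, so 53.35 m^2 = 53.35 / 4046.8564 = 0.013183072 acre ≈ 0.01318 acre (4 s.f.).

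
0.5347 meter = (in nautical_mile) 0.0002887. Check: 0.5347 meter = 0.5347 m. 1 nautical_mile = 1852 m, so 0.5347 m = 0.5347 / 1852 = 0.0002887149 nautical_mile ≈ 0.0002887 nautical_mile (4 s.f.).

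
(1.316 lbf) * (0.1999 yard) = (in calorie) 1 lbf = 4.4482216 N, so 1.316 lbf = 1.316 * 4.4482216 = 5.8538596 N. 1 yard = 0.9144 m, so 0.1999 yard = 0.1999 * 0.9144 = 0.18278856 m. Combine: 5.8538596 N * 0.18278856 m = 1.0700186 J. 1 calorie = 4.184 J, so 1.0700186 J = 1.0700186 / 4.184 = 0.25574058 calorie ≈ 0.2557 calorie (4 s.f.). Final answer: 0.2557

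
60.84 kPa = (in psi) 1 kPa = 1000 Pa, so 60.84 kPa = 60.84 * 1000 = 60840 Pa. 1 psi = 6894.7573 Pa, so 60840 Pa = 60840 / 6894.7573 = 8.824096 psi ≈ 8.824 psi (4 s.f.). Final answer: 8.824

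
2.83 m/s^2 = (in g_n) 1 g_n = 9.80665 m/s^2, so 2.83 m/s^2 = 2.83 / 9.80665 = 0.28857969 g_n ≈ 0.2886 g_n (4 s.f.). Final answer: 0.2886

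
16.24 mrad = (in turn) 1 mrad = 0.001 rad, so 16.24 mrad = 16.24 * 0.001 = 0.01624 rad. 1 turn = 6.2831853 rad, so 0.01624 rad = 0.01624 / 6.2831853 = 0.0025846763 turn ≈ 0.002585 turn (4 s.f.). Final answer: 0.002585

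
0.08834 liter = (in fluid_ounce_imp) 3.109. Check: 1 liter = 0.001 m^3, so 0.08834 liter = 0.08834 * 0.001 = 8.834e-05 m^3. 1 fluid_ounce_imp = 2.8413063e-05 m^3, so 8.834e-05 m^3 = 8.834e-05 / 2.8413063e-05 = 3.1091333 fluid_ounce_imp ≈ 3.109 fluid_ounce_imp (4 s.f.).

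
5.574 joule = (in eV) 5.574 joule = 5.574 J. 1 eV = 1.6021766e-19 J, so 5.574 J = 5.574 / 1.6021766e-19 = 3.4790172e+19 eV ≈ 3.479e+19 eV (4 s.f.). Final answer: 3.479e+19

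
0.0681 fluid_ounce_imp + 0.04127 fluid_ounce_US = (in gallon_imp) 0.0006941. Check: 1 fluid_ounce_imp = 2.8413063e-05 m^3, so 0.0681 fluid_ounce_imp = 0.0681 * 2.8413063e-05 = 1.9349296e-06 m^3. 1 fluid_ounce_US = 2.957353e-05 m^3, so 0.04127 fluid_ounce_US = 0.04127 * 2.957353e-05 = 1.2204996e-06 m^3. Sum: 1.9349296e-06 + 1.2204996e-06 = 3.1554291e-06 m^3. 1 gallon_imp = 0.00454609 m^3, so 3.1554291e-06 m^3 = 3.1554291e-06 / 0.00454609 = 0.00069409737 gallon_imp ≈ 0.0006941 gallon_imp (4 s.f.).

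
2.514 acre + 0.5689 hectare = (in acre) 1 acre = 4046.8564 m^2, so 2.514 acre = 2.514 * 4046.8564 = 10173.797 m^2. 1 hectare = 10000 m^2, so 0.5689 hectare = 0.5689 * 10000 = 5689 m^2. Sum: 10173.797 + 5689 = 15862.797 m^2. 1 acre = 4046.8564 m^2, so 15862.797 m^2 = 15862.797 / 4046.8564 = 3.9197825 acre ≈ 3.92 acre (4 s.f.). Final answer: 3.92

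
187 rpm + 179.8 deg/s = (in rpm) 1 rpm = 0.10471976 rad/s, so 187 rpm = 187 * 0.10471976 = 19.582594 rad/s. 1 deg/s = 0.017453293 rad/s, so 179.8 deg/s = 179.8 * 0.017453293 = 3.138102 rad/s. Sum: 19.582594 + 3.138102 = 22.720696 rad/s. 1 rpm = 0.10471976 rad/s, so 22.720696 rad/s = 22.720696 / 0.10471976 = 216.96667 rpm ≈ 217 rpm (4 s.f.). Final answer: 217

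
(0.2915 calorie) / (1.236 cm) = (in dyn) 9.868e+06. Check: 1 calorie = 4.184 J, so 0.2915 calorie = 0.2915 * 4.184 = 1.219636 J. 1 cm = 0.01 m, so 1.236 cm = 1.236 * 0.01 = 0.01236 m. Combine: 1.219636 J / 0.01236 m = 98.676052 N. 1 dyn = 1e-05 N, so 98.676052 N = 98.676052 / 1e-05 = 9867605.2 dyn ≈ 9.868e+06 dyn (4 s.f.).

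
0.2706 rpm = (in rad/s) 1 rpm = 0.10471976 rad/s, so 0.2706 rpm = 0.2706 * 0.10471976 = 0.028337166 rad/s. Result: 0.028337166 rad/s ≈ 0.02834 rad/s (4 s.f.). Final answer: 0.02834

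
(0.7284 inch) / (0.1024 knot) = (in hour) 9.756e-05. Check: 1 inch = 0.0254 m, so 0.7284 inch = 0.7284 * 0.0254 = 0.01850136 m. 1 knot = 0.51444444 m/s, so 0.1024 knot = 0.1024 * 0.51444444 = 0.052679111 m/s. Combine: 0.01850136 m / 0.052679111 m/s = 0.35120866 s. 1 hour = 3600 s, so 0.35120866 s = 0.35120866 / 3600 = 9.7557961e-05 hour ≈ 9.756e-05 hour (4 s.f.).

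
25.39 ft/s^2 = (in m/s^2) 7.739. Check: 1 ft/s^2 = 0.3048 m/s^2, so 25.39 ft/s^2 = 25.39 * 0.3048 = 7.738872 m/s^2. Result: 7.738872 m/s^2 ≈ 7.739 m/s^2 (4 s.f.).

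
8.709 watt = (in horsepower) 0.01168. Check: 8.709 watt = 8.709 W. 1 horsepower = 745.69987 W, so 8.709 W = 8.709 / 745.69987 = 0.011678961 horsepower ≈ 0.01168 horsepower (4 s.f.).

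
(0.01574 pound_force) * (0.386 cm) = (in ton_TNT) 1 pound_force = 4.4482216 N, so 0.01574 pound_force = 0.01574 * 4.4482216 = 0.070015008 N. 1 cm = 0.01 m, so 0.386 cm = 0.386 * 0.01 = 0.00386 m. Combine: 0.070015008 N * 0.00386 m = 0.00027025793 J. 1 ton_TNT = 4.184e+09 J, so 0.00027025793 J = 0.00027025793 / 4.184e+09 = 6.4593196e-14 ton_TNT ≈ 6.459e-14 ton_TNT (4 s.f.). Final answer: 6.459e-14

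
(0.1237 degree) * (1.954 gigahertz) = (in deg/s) 2.417e+08. Check: 1 degree = 0.017453293 rad, so 0.1237 degree = 0.1237 * 0.017453293 = 0.0021589723 rad. 1 gigahertz = 1e+09 Hz, so 1.954 gigahertz = 1.954 * 1e+09 = 1.954e+09 Hz. Combine: 0.0021589723 rad * 1.954e+09 Hz = 4218631.8 rad/s. 1 deg/s = 0.017453293 rad/s, so 4218631.8 rad/s = 4218631.8 / 0.017453293 = 2.417098e+08 deg/s ≈ 2.417e+08 deg/s (4 s.f.).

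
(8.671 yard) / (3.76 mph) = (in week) 7.799e-06. Check: 1 yard = 0.9144 m, so 8.671 yard = 8.671 * 0.9144 = 7.9287624 m. 1 mph = 0.44704 m/s, so 3.76 mph = 3.76 * 0.44704 = 1.6808704 m/s. Combine: 7.9287624 m / 1.6808704 m/s = 4.7170575 s. 1 week = 604800 s, so 4.7170575 s = 4.7170575 / 604800 = 7.7993676e-06 week ≈ 7.799e-06 week (4 s.f.).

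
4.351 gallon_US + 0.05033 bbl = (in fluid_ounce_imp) 1 gallon_US = 0.0037854118 m^3, so 4.351 gallon_US = 4.351 * 0.0037854118 = 0.016470327 m^3. 1 bbl = 0.15898729 m^3, so 0.05033 bbl = 0.05033 * 0.15898729 = 0.0080018306 m^3. Sum: 0.016470327 + 0.0080018306 = 0.024472157 m^3. 1 fluid_ounce_imp = 2.8413063e-05 m^3, so 0.024472157 m^3 = 0.024472157 / 2.8413063e-05 = 861.29952 fluid_ounce_imp ≈ 861.3 fluid_ounce_imp (4 s.f.). Final answer: 861.3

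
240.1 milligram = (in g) 1 milligram = 1e-06 kg, so 240.1 milligram = 240.1 * 1e-06 = 0.0002401 kg. 1 g = 0.001 kg, so 0.0002401 kg = 0.0002401 / 0.001 = 0.2401 g. Final answer: 0.2401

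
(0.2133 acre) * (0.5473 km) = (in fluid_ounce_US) 1.597e+10. Check: 1 acre = 4046.8564 m^2, so 0.2133 acre = 0.2133 * 4046.8564 = 863.19447 m^2. 1 km = 1000 m, so 0.5473 km = 0.5473 * 1000 = 547.3 m. Combine: 863.19447 m^2 * 547.3 m = 472426.34 m^3. 1 fluid_ounce_US = 2.957353e-05 m^3, so 472426.34 m^3 = 472426.34 / 2.957353e-05 = 1.5974635e+10 fluid_ounce_US ≈ 1.597e+10 fluid_ounce_US (4 s.f.).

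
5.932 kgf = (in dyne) 1 kgf = 9.80665 N, so 5.932 kgf = 5.932 * 9.80665 = 58.173048 N. 1 dyne = 1e-05 N, so 58.173048 N = 58.173048 / 1e-05 = 5817304.8 dyne ≈ 5.817e+06 dyne (4 s.f.). Final answer: 5.817e+06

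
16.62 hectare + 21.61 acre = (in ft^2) 1 hectare = 10000 m^2, so 16.62 hectare = 16.62 * 10000 = 166200 m^2. 1 acre = 4046.8564 m^2, so 21.61 acre = 21.61 * 4046.8564 = 87452.567 m^2. Sum: 166200 + 87452.567 = 253652.57 m^2. 1 ft^2 = 0.09290304 m^2, so 253652.57 m^2 = 253652.57 / 0.09290304 = 2730293.5 ft^2 ≈ 2.73e+06 ft^2 (4 s.f.). Final answer: 2.73e+06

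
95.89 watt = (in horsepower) 95.89 watt = 95.89 W. 1 horsepower = 745.69987 W, so 95.89 W = 95.89 / 745.69987 = 0.12859061 horsepower ≈ 0.1286 horsepower (4 s.f.). Final answer: 0.1286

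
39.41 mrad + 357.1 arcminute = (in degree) 1 mrad = 0.001 rad, so 39.41 mrad = 39.41 * 0.001 = 0.03941 rad. 1 arcminute = 0.00029088821 rad, so 357.1 arcminute = 357.1 * 0.00029088821 = 0.10387618 rad. Sum: 0.03941 + 0.10387618 = 0.14328618 rad. 1 degree = 0.017453293 rad, so 0.14328618 rad = 0.14328618 / 0.017453293 = 8.2096933 degree ≈ 8.21 degree (4 s.f.). Final answer: 8.21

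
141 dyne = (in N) 0.00141. Check: 1 dyne = 1e-05 N, so 141 dyne = 141 * 1e-05 = 0.00141 N. Result: 0.00141 N.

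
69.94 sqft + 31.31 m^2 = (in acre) 0.009342. Check: 1 sqft = 0.09290304 m^2, so 69.94 sqft = 69.94 * 0.09290304 = 6.4976386 m^2. 31.31 m^2 is already in m^2. Sum: 6.4976386 + 31.31 = 37.807639 m^2. 1 acre = 4046.8564 m^2, so 37.807639 m^2 = 37.807639 / 4046.8564 = 0.009342471 acre ≈ 0.009342 acre (4 s.f.).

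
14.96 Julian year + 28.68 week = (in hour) 1 Julian year = 31557600 s, so 14.96 Julian year = 14.96 * 31557600 = 4.721017e+08 s. 1 week = 604800 s, so 28.68 week = 28.68 * 604800 = 17345664 s. Sum: 4.721017e+08 + 17345664 = 4.8944736e+08 s. 1 hour = 3600 s, so 4.8944736e+08 s = 4.8944736e+08 / 3600 = 135957.6 hour ≈ 1.36e+05 hour (4 s.f.). Final answer: 1.36e+05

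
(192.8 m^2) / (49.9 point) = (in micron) 1.095e+10. Check: 192.8 m^2 is already in m^2. 1 point = 0.00035277778 m, so 49.9 point = 49.9 * 0.00035277778 = 0.017603611 m. Combine: 192.8 m^2 / 0.017603611 m = 10952.298 m. 1 micron = 1e-06 m, so 10952.298 m = 10952.298 / 1e-06 = 1.0952298e+10 micron ≈ 1.095e+10 micron (4 s.f.).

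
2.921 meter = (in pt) 8280. Check: 2.921 meter = 2.921 m. 1 pt = 0.00035277778 m, so 2.921 m = 2.921 / 0.00035277778 = 8280 pt.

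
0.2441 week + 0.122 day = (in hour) 43.94. Check: 1 week = 604800 s, so 0.2441 week = 0.2441 * 604800 = 147631.68 s. 1 day = 86400 s, so 0.122 day = 0.122 * 86400 = 10540.8 s. Sum: 147631.68 + 10540.8 = 158172.48 s. 1 hour = 3600 s, so 158172.48 s = 158172.48 / 3600 = 43.9368 hour ≈ 43.94 hour (4 s.f.).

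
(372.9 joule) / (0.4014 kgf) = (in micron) 372.9 joule = 372.9 J. 1 kgf = 9.80665 N, so 0.4014 kgf = 0.4014 * 9.80665 = 3.9363893 N. Combine: 372.9 J / 3.9363893 N = 94.731484 m. 1 micron = 1e-06 m, so 94.731484 m = 94.731484 / 1e-06 = 94731484 micron ≈ 9.473e+07 micron (4 s.f.). Final answer: 9.473e+07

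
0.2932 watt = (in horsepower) 0.0003932. Check: 0.2932 watt = 0.2932 W. 1 horsepower = 745.69987 W, so 0.2932 W = 0.2932 / 745.69987 = 0.00039318768 horsepower ≈ 0.0003932 horsepower (4 s.f.).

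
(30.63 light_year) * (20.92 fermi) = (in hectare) 0.6062. Check: 1 light_year = 9.4607305e+15 m, so 30.63 light_year = 30.63 * 9.4607305e+15 = 2.8978217e+17 m. 1 fermi = 1e-15 m, so 20.92 fermi = 20.92 * 1e-15 = 2.092e-14 m. Combine: 2.8978217e+17 m * 2.092e-14 m = 6062.2431 m^2. 1 hectare = 10000 m^2, so 6062.2431 m^2 = 6062.2431 / 10000 = 0.60622431 hectare ≈ 0.6062 hectare (4 s.f.).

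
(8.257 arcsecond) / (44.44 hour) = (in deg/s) 1 arcsecond = 4.8481368e-06 rad, so 8.257 arcsecond = 8.257 * 4.8481368e-06 = 4.0031066e-05 rad. 1 hour = 3600 s, so 44.44 hour = 44.44 * 3600 = 159984 s. Combine: 4.0031066e-05 rad / 159984 s = 2.5021918e-10 rad/s. 1 deg/s = 0.017453293 rad/s, so 2.5021918e-10 rad/s = 2.5021918e-10 / 0.017453293 = 1.4336503e-08 deg/s ≈ 1.434e-08 deg/s (4 s.f.). Final answer: 1.434e-08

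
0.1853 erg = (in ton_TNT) 4.429e-18. Check: 1 erg = 1e-07 J, so 0.1853 erg = 0.1853 * 1e-07 = 1.853e-08 J. 1 ton_TNT = 4.184e+09 J, so 1.853e-08 J = 1.853e-08 / 4.184e+09 = 4.4287763e-18 ton_TNT ≈ 4.429e-18 ton_TNT (4 s.f.).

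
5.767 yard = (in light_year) 5.574e-16. Check: 1 yard = 0.9144 m, so 5.767 yard = 5.767 * 0.9144 = 5.2733448 m. 1 light_year = 9.4607305e+15 m, so 5.2733448 m = 5.2733448 / 9.4607305e+15 = 5.5739299e-16 light_year ≈ 5.574e-16 light_year (4 s.f.).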